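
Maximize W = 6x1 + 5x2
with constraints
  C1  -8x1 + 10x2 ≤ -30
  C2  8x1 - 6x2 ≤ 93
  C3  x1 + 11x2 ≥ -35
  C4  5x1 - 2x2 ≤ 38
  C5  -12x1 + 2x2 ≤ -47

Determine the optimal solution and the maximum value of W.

x1 = 160/17, x2 = 77/17, maximum W = 1345/17

Extreme points and W = 6x1 + 5x2:
  (160/17, 77/17) → W = 1345/17
  (205/52, 2/13) → W = 635/26
  (116/19, -71/19) → W = 341/19
  (447/134, -467/134) → W = 347/134

The optimum lies where -8x1 + 10x2 = -30 and 5x1 - 2x2 = 38.
Solving simultaneously gives x1 = 160/17, x2 = 77/17.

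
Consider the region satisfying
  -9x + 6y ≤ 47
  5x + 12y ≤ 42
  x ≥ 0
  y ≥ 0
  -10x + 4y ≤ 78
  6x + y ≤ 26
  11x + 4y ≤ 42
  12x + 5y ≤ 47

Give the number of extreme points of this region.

5

Pairwise boundary intersections that survive every other constraint:
  (0, 7/2)
  (354/119, 269/119)
  (0, 0)
  (42/11, 0)
  (22/7, 13/7)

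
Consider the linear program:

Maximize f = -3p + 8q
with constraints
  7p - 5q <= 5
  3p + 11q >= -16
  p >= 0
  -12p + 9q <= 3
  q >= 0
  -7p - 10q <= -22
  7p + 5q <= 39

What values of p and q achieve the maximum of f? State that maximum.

p = 112/41, q = 163/41, maximum f = 968/41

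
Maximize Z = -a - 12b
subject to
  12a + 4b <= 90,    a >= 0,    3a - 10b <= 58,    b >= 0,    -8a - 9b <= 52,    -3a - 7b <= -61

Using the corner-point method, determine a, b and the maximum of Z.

Corner points and Z = -a - 12b:
  (0, 45/2) → Z = -270
  (193/36, 77/12) → Z = -2965/36
  (0, 61/7) → Z = -732/7

a = 193/36, b = 77/12, maximum Z = -2965/36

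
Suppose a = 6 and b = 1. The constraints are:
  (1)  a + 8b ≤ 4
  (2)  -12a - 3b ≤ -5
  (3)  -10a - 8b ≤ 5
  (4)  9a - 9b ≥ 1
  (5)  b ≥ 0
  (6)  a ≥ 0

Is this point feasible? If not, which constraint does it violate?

Constraint (1): a + 8b = 14, which is not ≤ 4. All other constraints are satisfied.

not feasible — violates (1)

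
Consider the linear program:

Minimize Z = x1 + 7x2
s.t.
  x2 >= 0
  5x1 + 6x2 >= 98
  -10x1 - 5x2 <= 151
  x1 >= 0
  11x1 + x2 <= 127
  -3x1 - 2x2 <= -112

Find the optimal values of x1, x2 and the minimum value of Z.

x1 = 142/19, x2 = 851/19, minimum Z = 321

Extreme points and Z = x1 + 7x2:
  (0, 127) → Z = 889
  (0, 56) → Z = 392
  (142/19, 851/19) → Z = 321

The binding constraints are 11x1 + x2 = 127 and -3x1 - 2x2 = -112.
Solving simultaneously gives x1 = 142/19, x2 = 851/19.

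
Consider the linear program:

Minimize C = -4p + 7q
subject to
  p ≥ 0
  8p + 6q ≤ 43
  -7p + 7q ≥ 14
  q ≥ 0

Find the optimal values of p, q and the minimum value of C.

Feasible corners and C = -4p + 7q:
  (0, 43/6) → C = 301/6
  (0, 2) → C = 14
  (31/14, 59/14) → C = 289/14

At the optimal vertex, p = 0 and -7p + 7q = 14.
Solving simultaneously gives p = 0, q = 2.

p = 0, q = 2, minimum C = 14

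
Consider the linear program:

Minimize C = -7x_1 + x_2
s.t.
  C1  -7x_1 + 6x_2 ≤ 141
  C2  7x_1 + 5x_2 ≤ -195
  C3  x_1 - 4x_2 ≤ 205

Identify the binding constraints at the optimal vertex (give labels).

C2 and C3

Extreme points and C = -7x_1 + x_2:
  (-1875/77, -54/11) → C = 1821/11
  (-897/11, -788/11) → C = 5491/11
  (245/33, -1630/33) → C = -1115/11

The minimum is at (245/33, -1630/33). Substituting into each constraint, equality holds for C2 and C3; the remaining constraints have slack.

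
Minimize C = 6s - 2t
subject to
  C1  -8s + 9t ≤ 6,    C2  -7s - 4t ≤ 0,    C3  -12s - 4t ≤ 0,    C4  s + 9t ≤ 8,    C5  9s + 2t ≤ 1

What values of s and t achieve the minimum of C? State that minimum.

s = -6/35, t = 18/35, minimum C = -72/35

Vertices and C = 6s - 2t:
  (-6/35, 18/35) → C = -72/35
  (-3/97, 62/97) → C = -142/97
  (0, 0) → C = 0
  (2/11, -7/22) → C = 19/11

The binding constraints are -8s + 9t = 6 and -12s - 4t = 0.
Solving simultaneously gives s = -6/35, t = 18/35.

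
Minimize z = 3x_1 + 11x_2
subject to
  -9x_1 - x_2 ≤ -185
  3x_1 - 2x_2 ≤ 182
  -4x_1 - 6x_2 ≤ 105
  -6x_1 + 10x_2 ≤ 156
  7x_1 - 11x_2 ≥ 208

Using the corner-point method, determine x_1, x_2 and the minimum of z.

Feasible corners and z = 3x_1 + 11x_2:
  (243/10, -337/10) → z = -1489/5
  (2243/106, -577/106) → z = 191/53
  (441/13, -1043/26) → z = -679/2
  (1586/19, 650/19) → z = 11908/19

At the optimal vertex, 3x_1 - 2x_2 = 182 and -4x_1 - 6x_2 = 105.
Solving simultaneously gives x_1 = 441/13, x_2 = -1043/26.

x_1 = 441/13, x_2 = -1043/26, minimum z = -679/2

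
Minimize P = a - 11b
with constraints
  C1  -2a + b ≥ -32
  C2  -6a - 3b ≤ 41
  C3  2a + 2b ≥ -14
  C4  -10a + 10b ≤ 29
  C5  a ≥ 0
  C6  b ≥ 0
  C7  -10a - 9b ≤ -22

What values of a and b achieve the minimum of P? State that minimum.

a = 349/10, b = 189/5, minimum P = -3809/10

The optimum lies where -2a + b = -32 and -10a + 10b = 29.
Solving simultaneously gives a = 349/10, b = 189/5.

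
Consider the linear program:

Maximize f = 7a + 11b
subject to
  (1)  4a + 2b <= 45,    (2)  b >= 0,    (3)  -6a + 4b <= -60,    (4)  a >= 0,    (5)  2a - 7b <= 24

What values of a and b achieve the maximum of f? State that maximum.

Extreme points and f = 7a + 11b:
  (45/4, 0) → f = 315/4
  (75/7, 15/14) → f = 1215/14
  (10, 0) → f = 70

The optimum lies where 4a + 2b = 45 and -6a + 4b = -60.
Solving simultaneously gives a = 75/7, b = 15/14.

a = 75/7, b = 15/14, maximum f = 1215/14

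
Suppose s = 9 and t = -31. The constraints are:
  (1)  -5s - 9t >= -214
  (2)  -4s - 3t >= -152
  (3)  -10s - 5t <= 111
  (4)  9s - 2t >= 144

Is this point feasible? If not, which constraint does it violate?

not feasible — violates (4)

Constraint (4): 9s - 2t = 143, which is not ≥ 144. All other constraints are satisfied.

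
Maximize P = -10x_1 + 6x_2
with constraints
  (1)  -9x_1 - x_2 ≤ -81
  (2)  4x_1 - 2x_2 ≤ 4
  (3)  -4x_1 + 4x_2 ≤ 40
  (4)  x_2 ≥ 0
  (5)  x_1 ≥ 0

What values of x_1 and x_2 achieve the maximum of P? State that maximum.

Vertices and P = -10x_1 + 6x_2:
  (83/11, 144/11) → P = 34/11
  (71/10, 171/10) → P = 158/5
  (12, 22) → P = 12

x_1 = 71/10, x_2 = 171/10, maximum P = 158/5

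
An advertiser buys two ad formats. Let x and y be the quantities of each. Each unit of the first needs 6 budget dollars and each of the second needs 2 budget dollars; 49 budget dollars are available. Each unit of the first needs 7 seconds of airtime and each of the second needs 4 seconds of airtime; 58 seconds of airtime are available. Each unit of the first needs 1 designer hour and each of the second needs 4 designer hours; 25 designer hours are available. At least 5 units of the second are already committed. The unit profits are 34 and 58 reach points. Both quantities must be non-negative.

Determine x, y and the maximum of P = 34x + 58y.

x = 5, y = 5, maximum P = 460

Corner points and P = 34x + 58y:
  (0, 25/4) → P = 725/2
  (0, 5) → P = 290
  (5, 5) → P = 460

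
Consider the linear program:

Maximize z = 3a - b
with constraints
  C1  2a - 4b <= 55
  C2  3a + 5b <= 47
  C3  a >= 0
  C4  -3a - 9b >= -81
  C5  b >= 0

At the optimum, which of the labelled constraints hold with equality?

C2 and C5

Extreme points and z = 3a - b:
  (3/2, 17/2) → z = -4
  (47/3, 0) → z = 47
  (0, 9) → z = -9
  (0, 0) → z = 0

The maximum is at (47/3, 0). Substituting into each constraint, equality holds for C2 and C5; the remaining constraints have slack.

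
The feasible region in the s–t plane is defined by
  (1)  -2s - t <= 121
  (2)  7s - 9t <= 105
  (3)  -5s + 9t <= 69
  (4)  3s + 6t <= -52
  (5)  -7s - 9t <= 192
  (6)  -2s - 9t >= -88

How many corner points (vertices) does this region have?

4

Pairwise boundary intersections that survive every other constraint:
  (54/23, -679/69)
  (-87/14, -33/2)
  (-294/19, -53/57)
  (-87/4, -53/12)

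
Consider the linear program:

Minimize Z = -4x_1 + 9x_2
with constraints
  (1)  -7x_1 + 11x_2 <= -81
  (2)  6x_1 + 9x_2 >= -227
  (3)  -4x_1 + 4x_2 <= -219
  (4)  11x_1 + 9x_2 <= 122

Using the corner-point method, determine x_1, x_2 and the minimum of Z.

Vertices and Z = -4x_1 + 9x_2:
  (1063/60, -1111/30) → Z = -2425/6
  (349/5, -3229/45) → Z = -925
  (2459/80, -1921/80) → Z = -5425/16

x_1 = 349/5, x_2 = -3229/45, minimum Z = -925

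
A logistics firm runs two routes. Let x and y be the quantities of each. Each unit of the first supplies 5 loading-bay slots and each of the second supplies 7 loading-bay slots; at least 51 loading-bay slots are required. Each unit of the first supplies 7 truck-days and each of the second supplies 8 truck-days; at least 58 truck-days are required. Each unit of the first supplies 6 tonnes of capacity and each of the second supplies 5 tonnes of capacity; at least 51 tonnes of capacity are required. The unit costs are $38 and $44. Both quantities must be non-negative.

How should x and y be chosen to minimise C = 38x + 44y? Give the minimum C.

The feasible region is unbounded (it extends along (0, 1), (1, 0)), but C strictly increases along every unbounded feasible direction, so there is no improving ray and the minimum is attained at a vertex.

The optimum lies where 5x + 7y = 51 and 6x + 5y = 51.
Solving simultaneously gives x = 6, y = 3.

x = 6, y = 3, minimum C = 360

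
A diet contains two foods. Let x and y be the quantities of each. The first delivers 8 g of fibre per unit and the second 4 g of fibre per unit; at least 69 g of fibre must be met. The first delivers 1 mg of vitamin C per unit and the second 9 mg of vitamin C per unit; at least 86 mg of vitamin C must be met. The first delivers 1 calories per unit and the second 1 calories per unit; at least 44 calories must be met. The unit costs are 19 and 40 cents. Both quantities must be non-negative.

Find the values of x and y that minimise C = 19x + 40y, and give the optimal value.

x = 155/4, y = 21/4, minimum C = 3785/4

The feasible region is unbounded (it extends along (0, 1), (1, 0)), but C strictly increases along every unbounded feasible direction, so there is no improving ray and the minimum is attained at a vertex.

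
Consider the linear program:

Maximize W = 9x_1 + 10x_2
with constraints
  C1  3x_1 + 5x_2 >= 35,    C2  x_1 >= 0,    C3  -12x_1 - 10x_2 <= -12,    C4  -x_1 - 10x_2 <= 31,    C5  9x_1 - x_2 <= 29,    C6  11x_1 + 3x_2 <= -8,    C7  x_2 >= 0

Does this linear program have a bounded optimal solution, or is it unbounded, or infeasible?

The boundaries 3x_1 + 5x_2 = 35 and x_1 = 0 meet at (0, 7), but that point violates 11x_1 + 3x_2 ≤ -8. Every candidate vertex is excluded by some other constraint, so the feasible region is empty.

infeasible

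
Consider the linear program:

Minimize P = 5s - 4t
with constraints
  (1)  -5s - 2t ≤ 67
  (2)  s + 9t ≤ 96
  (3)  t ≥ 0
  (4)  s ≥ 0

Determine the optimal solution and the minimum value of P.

Extreme points and P = 5s - 4t:
  (96, 0) → P = 480
  (0, 32/3) → P = -128/3
  (0, 0) → P = 0

The optimum lies where s + 9t = 96 and s = 0.
Solving simultaneously gives s = 0, t = 32/3.

s = 0, t = 32/3, minimum P = -128/3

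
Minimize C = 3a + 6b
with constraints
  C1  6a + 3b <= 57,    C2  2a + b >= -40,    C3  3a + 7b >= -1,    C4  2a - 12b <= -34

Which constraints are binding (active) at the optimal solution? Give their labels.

C2 and C3

Vertices and C = 3a + 6b:
  (97/13, 53/13) → C = 609/13
  (-279/11, 118/11) → C = -129/11
  (-5, 2) → C = -3
The feasible region is unbounded (it extends along (-1, 2)), but C strictly increases along every unbounded feasible direction, so there is no improving ray and the minimum is attained at a vertex.

The minimum is at (-279/11, 118/11). Substituting into each constraint, equality holds for C2 and C3; the remaining constraints have slack.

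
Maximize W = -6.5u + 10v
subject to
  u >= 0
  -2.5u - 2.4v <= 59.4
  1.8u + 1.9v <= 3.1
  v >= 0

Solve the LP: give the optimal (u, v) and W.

u = 0, v = 31/19, maximum W = 310/19

Feasible corners and W = -6.5u + 10v:
  (0, 31/19) → W = 310/19
  (0, 0) → W = 0
  (31/18, 0) → W = -403/36

The optimum lies where u = 0 and 1.8u + 1.9v = 3.1.
Solving simultaneously gives u = 0, v = 31/19.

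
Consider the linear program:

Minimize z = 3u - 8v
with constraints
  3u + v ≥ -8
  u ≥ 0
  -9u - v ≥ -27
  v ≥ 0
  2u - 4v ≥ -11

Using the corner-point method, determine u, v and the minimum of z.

u = 97/38, v = 153/38, minimum z = -933/38

The binding constraints are -9u - v = -27 and 2u - 4v = -11.
Solving simultaneously gives u = 97/38, v = 153/38.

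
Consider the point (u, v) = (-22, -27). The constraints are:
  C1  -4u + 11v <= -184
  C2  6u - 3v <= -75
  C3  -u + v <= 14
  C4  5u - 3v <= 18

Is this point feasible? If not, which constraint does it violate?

Constraint C2: 6u - 3v = -51, which is not ≤ -75. All other constraints are satisfied.

not feasible — violates C2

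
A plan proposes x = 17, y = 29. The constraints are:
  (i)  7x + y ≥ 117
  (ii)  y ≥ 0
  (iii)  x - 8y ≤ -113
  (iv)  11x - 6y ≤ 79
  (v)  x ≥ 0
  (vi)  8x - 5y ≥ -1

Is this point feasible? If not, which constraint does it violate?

not feasible — violates (vi)

Constraint (vi): 8x - 5y = -9, which is not ≥ -1. All other constraints are satisfied.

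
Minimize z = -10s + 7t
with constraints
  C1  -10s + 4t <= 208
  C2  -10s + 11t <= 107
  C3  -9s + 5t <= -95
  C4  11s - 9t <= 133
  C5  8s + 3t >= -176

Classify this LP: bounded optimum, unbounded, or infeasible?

bounded optimum

Corner points and z = -10s + 7t:
  (1580/49, 1913/49) → z = -2409/49
  (2426/31, 2507/31) → z = -6711/31
  (95/13, -76/13) → z = -114
The feasible region has finitely many vertices and no improving ray; the minimum is -6711/31 at (2426/31, 2507/31).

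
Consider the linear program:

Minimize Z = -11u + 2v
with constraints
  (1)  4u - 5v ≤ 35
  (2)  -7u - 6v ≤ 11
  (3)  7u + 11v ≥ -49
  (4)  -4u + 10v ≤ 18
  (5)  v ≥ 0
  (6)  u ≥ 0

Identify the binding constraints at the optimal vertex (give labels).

(1) and (4)

Corner points and Z = -11u + 2v:
  (22, 53/5) → Z = -1104/5
  (35/4, 0) → Z = -385/4
  (0, 9/5) → Z = 18/5
  (0, 0) → Z = 0

The minimum is at (22, 53/5). Substituting into each constraint, equality holds for (1) and (4); the remaining constraints have slack.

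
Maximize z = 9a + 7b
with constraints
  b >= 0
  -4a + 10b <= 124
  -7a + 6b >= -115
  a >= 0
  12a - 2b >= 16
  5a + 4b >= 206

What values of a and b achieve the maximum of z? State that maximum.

Corner points and z = 9a + 7b:
  (947/23, 664/23) → z = 13171/23
  (782/33, 722/33) → z = 12092/33
  (848/29, 867/58) → z = 21333/58

The binding constraints are -4a + 10b = 124 and -7a + 6b = -115.
Solving simultaneously gives a = 947/23, b = 664/23.

a = 947/23, b = 664/23, maximum z = 13171/23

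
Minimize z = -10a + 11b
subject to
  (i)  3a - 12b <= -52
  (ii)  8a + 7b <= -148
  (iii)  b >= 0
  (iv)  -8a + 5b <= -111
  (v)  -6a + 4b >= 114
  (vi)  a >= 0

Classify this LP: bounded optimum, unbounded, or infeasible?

The boundaries -8a + 5b = -111 and -6a + 4b = 114 meet at (507, 789), but that point violates 8a + 7b ≤ -148. Every candidate vertex is excluded by some other constraint, so the feasible region is empty.

infeasible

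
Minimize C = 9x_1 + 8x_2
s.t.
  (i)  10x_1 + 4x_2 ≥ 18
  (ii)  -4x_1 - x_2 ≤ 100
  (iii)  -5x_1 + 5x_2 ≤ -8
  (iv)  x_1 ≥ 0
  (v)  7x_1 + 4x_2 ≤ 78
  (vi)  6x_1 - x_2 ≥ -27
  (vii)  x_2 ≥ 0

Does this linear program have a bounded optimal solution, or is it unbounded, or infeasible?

bounded optimum

Vertices and C = 9x_1 + 8x_2:
  (61/35, 1/7) → C = 589/35
  (9/5, 0) → C = 81/5
  (422/55, 334/55) → C = 1294/11
  (78/7, 0) → C = 702/7
The feasible region has finitely many vertices and no improving ray; the minimum is 81/5 at (9/5, 0).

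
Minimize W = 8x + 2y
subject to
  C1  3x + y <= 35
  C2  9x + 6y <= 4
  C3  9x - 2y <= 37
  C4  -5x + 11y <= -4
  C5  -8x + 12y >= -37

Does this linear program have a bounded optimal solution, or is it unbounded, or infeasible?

unbounded

From the feasible point (68/129, -16/129), moving in the direction (-11, -5) keeps every constraint satisfied while W decreases without bound.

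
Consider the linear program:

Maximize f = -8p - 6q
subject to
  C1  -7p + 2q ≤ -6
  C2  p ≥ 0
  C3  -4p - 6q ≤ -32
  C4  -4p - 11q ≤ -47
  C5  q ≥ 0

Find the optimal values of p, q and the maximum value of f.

Corner points and f = -8p - 6q:
  (2, 4) → f = -40
  (7/2, 3) → f = -46
  (47/4, 0) → f = -94
The feasible region is unbounded (it extends along (2, 7), (1, 0)), but f strictly decreases along every unbounded feasible direction, so there is no improving ray and the maximum is attained at a vertex.

p = 2, q = 4, maximum f = -40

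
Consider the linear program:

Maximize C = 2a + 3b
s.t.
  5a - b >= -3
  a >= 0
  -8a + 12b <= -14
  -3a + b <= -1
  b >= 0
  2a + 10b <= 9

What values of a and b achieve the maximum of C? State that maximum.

Extreme points and C = 2a + 3b:
  (7/4, 0) → C = 7/2
  (31/13, 11/26) → C = 157/26
  (9/2, 0) → C = 9

a = 9/2, b = 0, maximum C = 9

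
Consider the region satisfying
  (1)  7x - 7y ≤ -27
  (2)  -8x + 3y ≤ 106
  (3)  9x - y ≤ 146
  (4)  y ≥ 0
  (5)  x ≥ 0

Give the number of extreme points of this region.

Pairwise boundary intersections that survive every other constraint:
  (1049/56, 1265/56)
  (0, 27/7)
  (544/19, 2122/19)
  (0, 106/3)

4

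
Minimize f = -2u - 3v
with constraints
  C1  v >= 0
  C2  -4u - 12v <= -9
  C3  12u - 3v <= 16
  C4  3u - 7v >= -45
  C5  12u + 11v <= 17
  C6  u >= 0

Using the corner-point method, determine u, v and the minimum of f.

Feasible corners and f = -2u - 3v:
  (21/20, 2/5) → f = -33/10
  (0, 3/4) → f = -9/4
  (0, 17/11) → f = -51/11

u = 0, v = 17/11, minimum f = -51/11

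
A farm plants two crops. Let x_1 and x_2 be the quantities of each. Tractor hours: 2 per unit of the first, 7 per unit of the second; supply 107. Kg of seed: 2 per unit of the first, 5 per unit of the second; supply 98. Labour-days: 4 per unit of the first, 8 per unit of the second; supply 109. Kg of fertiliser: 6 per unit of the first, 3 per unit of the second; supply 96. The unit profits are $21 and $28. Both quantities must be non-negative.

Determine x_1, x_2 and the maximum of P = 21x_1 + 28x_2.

x_1 = 49/4, x_2 = 15/2, maximum P = 1869/4

Extreme points and P = 21x_1 + 28x_2:
  (0, 0) → P = 0
  (0, 109/8) → P = 763/2
  (16, 0) → P = 336
  (49/4, 15/2) → P = 1869/4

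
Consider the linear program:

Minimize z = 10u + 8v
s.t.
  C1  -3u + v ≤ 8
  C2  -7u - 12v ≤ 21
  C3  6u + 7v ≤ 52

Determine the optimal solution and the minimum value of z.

Vertices and z = 10u + 8v:
  (-117/43, -7/43) → z = -1226/43
  (-4/27, 68/9) → z = 1592/27
  (771/23, -490/23) → z = 3790/23

u = -117/43, v = -7/43, minimum z = -1226/43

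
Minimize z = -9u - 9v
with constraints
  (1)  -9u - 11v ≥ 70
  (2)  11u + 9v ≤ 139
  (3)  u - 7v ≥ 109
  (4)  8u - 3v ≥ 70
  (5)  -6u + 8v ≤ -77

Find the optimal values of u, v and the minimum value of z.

The feasible region is unbounded (it extends along (-3, -8), (9, -11)), but z strictly increases along every unbounded feasible direction, so there is no improving ray and the minimum is attained at a vertex.

At the optimal vertex, -9u - 11v = 70 and 11u + 9v = 139.
Solving simultaneously gives u = 2159/40, v = -2021/40.

u = 2159/40, v = -2021/40, minimum z = -621/20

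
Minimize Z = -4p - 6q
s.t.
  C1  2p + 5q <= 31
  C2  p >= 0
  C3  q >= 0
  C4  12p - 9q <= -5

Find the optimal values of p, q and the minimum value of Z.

p = 127/39, q = 191/39, minimum Z = -1654/39

Corner points and Z = -4p - 6q:
  (0, 31/5) → Z = -186/5
  (127/39, 191/39) → Z = -1654/39
  (0, 5/9) → Z = -10/3

The optimum lies where 2p + 5q = 31 and 12p - 9q = -5.
Solving simultaneously gives p = 127/39, q = 191/39.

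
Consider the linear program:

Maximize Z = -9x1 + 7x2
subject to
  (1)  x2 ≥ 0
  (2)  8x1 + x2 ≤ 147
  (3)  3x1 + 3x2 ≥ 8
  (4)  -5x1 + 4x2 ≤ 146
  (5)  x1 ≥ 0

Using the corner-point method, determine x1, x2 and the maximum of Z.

x1 = 0, x2 = 73/2, maximum Z = 511/2

Corner points and Z = -9x1 + 7x2:
  (147/8, 0) → Z = -1323/8
  (8/3, 0) → Z = -24
  (442/37, 1903/37) → Z = 9343/37
  (0, 8/3) → Z = 56/3
  (0, 73/2) → Z = 511/2

At the optimal vertex, -5x1 + 4x2 = 146 and x1 = 0.
Solving simultaneously gives x1 = 0, x2 = 73/2.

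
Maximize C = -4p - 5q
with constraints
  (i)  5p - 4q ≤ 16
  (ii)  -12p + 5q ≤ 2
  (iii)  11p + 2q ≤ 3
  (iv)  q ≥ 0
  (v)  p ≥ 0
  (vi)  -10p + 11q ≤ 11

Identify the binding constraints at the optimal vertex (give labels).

Extreme points and C = -4p - 5q:
  (11/79, 58/79) → C = -334/79
  (0, 2/5) → C = -2
  (3/11, 0) → C = -12/11
  (0, 0) → C = 0

The maximum is at (0, 0). Substituting into each constraint, equality holds for (iv) and (v); the remaining constraints have slack.

(iv) and (v)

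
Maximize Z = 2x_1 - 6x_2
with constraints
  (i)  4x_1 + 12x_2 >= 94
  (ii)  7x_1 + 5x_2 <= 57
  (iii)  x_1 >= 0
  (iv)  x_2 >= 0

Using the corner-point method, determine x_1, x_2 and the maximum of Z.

x_1 = 107/32, x_2 = 215/32, maximum Z = -269/8

Feasible corners and Z = 2x_1 - 6x_2:
  (107/32, 215/32) → Z = -269/8
  (0, 47/6) → Z = -47
  (0, 57/5) → Z = -342/5

At the optimal vertex, 4x_1 + 12x_2 = 94 and 7x_1 + 5x_2 = 57.
Solving simultaneously gives x_1 = 107/32, x_2 = 215/32.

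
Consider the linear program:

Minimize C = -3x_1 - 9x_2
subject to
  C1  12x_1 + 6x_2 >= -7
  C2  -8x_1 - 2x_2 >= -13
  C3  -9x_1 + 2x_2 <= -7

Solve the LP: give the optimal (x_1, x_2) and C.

x_1 = 20/17, x_2 = 61/34, minimum C = -669/34

At the optimal vertex, -8x_1 - 2x_2 = -13 and -9x_1 + 2x_2 = -7.
Solving simultaneously gives x_1 = 20/17, x_2 = 61/34.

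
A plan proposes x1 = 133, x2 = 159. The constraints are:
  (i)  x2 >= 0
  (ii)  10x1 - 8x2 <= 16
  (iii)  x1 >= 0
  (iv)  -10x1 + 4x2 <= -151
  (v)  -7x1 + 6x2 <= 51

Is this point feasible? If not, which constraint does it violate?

Constraint (ii): 10x1 - 8x2 = 58, which is not ≤ 16. All other constraints are satisfied.

not feasible — violates (ii)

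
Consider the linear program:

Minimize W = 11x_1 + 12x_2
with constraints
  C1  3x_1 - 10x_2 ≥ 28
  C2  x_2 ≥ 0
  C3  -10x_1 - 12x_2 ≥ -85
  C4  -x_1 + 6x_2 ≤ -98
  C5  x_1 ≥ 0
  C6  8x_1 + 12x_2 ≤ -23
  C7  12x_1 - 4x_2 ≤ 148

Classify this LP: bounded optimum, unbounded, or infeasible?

infeasible

The boundaries -x_1 + 6x_2 = -98 and x_1 = 0 meet at (0, -49/3), but that point violates x_2 ≥ 0. Every candidate vertex is excluded by some other constraint, so the feasible region is empty.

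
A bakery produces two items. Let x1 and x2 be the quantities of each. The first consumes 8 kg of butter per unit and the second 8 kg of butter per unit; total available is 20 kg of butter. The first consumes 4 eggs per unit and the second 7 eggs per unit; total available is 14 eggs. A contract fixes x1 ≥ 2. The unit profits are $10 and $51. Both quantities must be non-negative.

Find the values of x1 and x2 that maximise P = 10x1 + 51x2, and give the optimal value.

x1 = 2, x2 = 1/2, maximum P = 91/2

Corner points and P = 10x1 + 51x2:
  (5/2, 0) → P = 25
  (2, 0) → P = 20
  (2, 1/2) → P = 91/2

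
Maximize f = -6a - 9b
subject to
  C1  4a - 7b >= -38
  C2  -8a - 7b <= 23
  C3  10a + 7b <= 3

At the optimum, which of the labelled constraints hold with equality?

Vertices and f = -6a - 9b:
  (-61/12, 53/21) → f = 109/14
  (-5/2, 4) → f = -21
  (13, -127/7) → f = 597/7

The maximum is at (13, -127/7). Substituting into each constraint, equality holds for C2 and C3; the remaining constraints have slack.

C2 and C3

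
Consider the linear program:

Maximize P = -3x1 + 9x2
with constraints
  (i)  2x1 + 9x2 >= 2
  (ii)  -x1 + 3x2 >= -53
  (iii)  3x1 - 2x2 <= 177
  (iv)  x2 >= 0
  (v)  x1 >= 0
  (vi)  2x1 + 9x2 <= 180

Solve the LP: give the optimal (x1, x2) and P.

x1 = 0, x2 = 20, maximum P = 180

Extreme points and P = -3x1 + 9x2:
  (1, 0) → P = -3
  (0, 2/9) → P = 2
  (425/7, 18/7) → P = -159
  (53, 0) → P = -159
  (63, 6) → P = -135
  (0, 20) → P = 180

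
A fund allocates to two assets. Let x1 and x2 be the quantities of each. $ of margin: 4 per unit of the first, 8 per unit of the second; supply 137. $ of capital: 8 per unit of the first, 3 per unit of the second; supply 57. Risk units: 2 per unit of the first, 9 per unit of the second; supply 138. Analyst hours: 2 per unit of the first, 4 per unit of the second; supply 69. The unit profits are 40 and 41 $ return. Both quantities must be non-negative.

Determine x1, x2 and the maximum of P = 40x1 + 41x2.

x1 = 3/2, x2 = 15, maximum P = 675

Corner points and P = 40x1 + 41x2:
  (0, 0) → P = 0
  (0, 46/3) → P = 1886/3
  (57/8, 0) → P = 285
  (3/2, 15) → P = 675

At the optimal vertex, 8x1 + 3x2 = 57 and 2x1 + 9x2 = 138.
Solving simultaneously gives x1 = 3/2, x2 = 15.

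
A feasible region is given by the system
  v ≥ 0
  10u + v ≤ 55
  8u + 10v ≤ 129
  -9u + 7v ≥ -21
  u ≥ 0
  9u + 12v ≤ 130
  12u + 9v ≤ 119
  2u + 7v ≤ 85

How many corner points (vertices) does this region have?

Intersecting each pair of boundary lines and keeping only the points that satisfy every inequality leaves:
  (7/3, 0)
  (0, 0)
  (406/79, 285/79)
  (188/39, 265/39)
  (0, 65/6)
  (86/21, 163/21)

6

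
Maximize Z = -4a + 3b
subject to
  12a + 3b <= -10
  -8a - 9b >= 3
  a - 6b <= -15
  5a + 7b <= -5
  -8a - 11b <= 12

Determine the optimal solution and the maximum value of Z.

a = -29, b = 20, maximum Z = 176

Feasible corners and Z = -4a + 3b:
  (-135/37, 70/37) → Z = 750/37
  (-237/59, 108/59) → Z = 1272/59
  (-29, 20) → Z = 176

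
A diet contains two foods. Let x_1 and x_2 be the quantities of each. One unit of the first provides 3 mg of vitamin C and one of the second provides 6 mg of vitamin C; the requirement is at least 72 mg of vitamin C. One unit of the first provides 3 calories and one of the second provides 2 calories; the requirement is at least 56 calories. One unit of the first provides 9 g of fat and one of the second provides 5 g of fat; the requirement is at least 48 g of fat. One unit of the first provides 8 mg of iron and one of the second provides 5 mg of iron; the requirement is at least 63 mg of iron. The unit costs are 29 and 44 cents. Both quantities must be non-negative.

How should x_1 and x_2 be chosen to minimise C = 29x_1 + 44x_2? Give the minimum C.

x_1 = 16, x_2 = 4, minimum C = 640

Extreme points and C = 29x_1 + 44x_2:
  (0, 28) → C = 1232
  (24, 0) → C = 696
  (16, 4) → C = 640
The feasible region is unbounded (it extends along (0, 1), (1, 0)), but C strictly increases along every unbounded feasible direction, so there is no improving ray and the minimum is attained at a vertex.

At the optimal vertex, 3x_1 + 6x_2 = 72 and 3x_1 + 2x_2 = 56.
Solving simultaneously gives x_1 = 16, x_2 = 4.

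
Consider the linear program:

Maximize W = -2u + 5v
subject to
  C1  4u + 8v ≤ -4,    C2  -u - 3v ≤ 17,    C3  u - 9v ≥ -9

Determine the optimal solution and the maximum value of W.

Vertices and W = -2u + 5v:
  (31, -16) → W = -142
  (-27/11, 8/11) → W = 94/11
  (-15, -2/3) → W = 80/3

u = -15, v = -2/3, maximum W = 80/3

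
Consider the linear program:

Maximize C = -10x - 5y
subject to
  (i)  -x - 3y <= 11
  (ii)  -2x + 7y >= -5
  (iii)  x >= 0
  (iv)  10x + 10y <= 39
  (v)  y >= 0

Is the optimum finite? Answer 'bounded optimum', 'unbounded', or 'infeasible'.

bounded optimum

Vertices and C = -10x - 5y:
  (323/90, 14/45) → C = -337/9
  (5/2, 0) → C = -25
  (0, 39/10) → C = -39/2
  (0, 0) → C = 0
The feasible region has finitely many vertices and no improving ray; the maximum is 0 at (0, 0).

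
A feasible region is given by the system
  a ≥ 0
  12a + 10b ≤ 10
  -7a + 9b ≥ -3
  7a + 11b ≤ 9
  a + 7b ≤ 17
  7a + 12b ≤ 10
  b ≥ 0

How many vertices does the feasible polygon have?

5

Intersecting each pair of boundary lines and keeping only the points that satisfy every inequality leaves:
  (0, 9/11)
  (0, 0)
  (60/89, 17/89)
  (10/31, 19/31)
  (3/7, 0)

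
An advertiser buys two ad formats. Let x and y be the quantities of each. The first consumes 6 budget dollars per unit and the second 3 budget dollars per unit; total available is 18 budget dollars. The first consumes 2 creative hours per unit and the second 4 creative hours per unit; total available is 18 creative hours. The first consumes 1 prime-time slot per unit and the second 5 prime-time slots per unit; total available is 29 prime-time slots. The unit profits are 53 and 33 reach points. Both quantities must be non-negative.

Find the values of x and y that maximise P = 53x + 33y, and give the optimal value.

x = 1, y = 4, maximum P = 185

Feasible corners and P = 53x + 33y:
  (0, 0) → P = 0
  (0, 9/2) → P = 297/2
  (3, 0) → P = 159
  (1, 4) → P = 185

At the optimal vertex, 6x + 3y = 18 and 2x + 4y = 18.
Solving simultaneously gives x = 1, y = 4.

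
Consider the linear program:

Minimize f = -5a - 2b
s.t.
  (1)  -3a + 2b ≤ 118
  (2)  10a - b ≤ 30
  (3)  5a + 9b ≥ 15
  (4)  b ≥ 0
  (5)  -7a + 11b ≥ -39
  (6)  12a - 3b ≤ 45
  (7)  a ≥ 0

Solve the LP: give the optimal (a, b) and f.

a = 178/17, b = 1270/17, minimum f = -3430/17

Feasible corners and f = -5a - 2b:
  (178/17, 1270/17) → f = -3430/17
  (0, 59) → f = -118
  (3, 0) → f = -15
  (0, 5/3) → f = -10/3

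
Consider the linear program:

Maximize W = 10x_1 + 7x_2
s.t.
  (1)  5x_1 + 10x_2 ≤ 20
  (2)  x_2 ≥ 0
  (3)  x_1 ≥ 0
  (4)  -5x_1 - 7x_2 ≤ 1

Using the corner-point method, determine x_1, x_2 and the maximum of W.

The optimum lies where 5x_1 + 10x_2 = 20 and x_2 = 0.
Solving simultaneously gives x_1 = 4, x_2 = 0.

x_1 = 4, x_2 = 0, maximum W = 40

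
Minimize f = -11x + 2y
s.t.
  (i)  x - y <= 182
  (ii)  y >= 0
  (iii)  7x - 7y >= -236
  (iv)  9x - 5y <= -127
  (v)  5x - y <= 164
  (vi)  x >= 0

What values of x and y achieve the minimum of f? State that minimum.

x = 291/28, y = 1235/28, minimum f = -731/28

Feasible corners and f = -11x + 2y:
  (291/28, 1235/28) → f = -731/28
  (0, 236/7) → f = 472/7
  (0, 127/5) → f = 254/5

The optimum lies where 7x - 7y = -236 and 9x - 5y = -127.
Solving simultaneously gives x = 291/28, y = 1235/28.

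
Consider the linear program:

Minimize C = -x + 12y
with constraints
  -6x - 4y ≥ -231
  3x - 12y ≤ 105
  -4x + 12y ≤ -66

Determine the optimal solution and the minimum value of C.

Extreme points and C = -x + 12y:
  (38, 3/4) → C = -29
  (69/2, 6) → C = 75/2
  (-39, -37/2) → C = -183

The optimum lies where 3x - 12y = 105 and -4x + 12y = -66.
Solving simultaneously gives x = -39, y = -37/2.

x = -39, y = -37/2, minimum C = -183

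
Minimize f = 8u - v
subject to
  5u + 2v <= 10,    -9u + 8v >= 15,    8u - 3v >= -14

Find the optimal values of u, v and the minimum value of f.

u = -67/37, v = -6/37, minimum f = -530/37

Corner points and f = 8u - v:
  (25/29, 165/58) → f = 235/58
  (2/31, 150/31) → f = -134/31
  (-67/37, -6/37) → f = -530/37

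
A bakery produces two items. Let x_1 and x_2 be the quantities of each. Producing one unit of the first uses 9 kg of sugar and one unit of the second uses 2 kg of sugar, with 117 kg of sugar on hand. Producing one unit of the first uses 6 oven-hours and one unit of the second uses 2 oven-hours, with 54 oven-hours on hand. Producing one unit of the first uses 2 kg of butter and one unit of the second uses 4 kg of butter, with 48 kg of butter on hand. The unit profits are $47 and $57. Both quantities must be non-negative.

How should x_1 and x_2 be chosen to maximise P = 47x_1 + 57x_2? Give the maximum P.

Feasible corners and P = 47x_1 + 57x_2:
  (0, 0) → P = 0
  (0, 12) → P = 684
  (9, 0) → P = 423
  (6, 9) → P = 795

At the optimal vertex, 6x_1 + 2x_2 = 54 and 2x_1 + 4x_2 = 48.
Solving simultaneously gives x_1 = 6, x_2 = 9.

x_1 = 6, x_2 = 9, maximum P = 795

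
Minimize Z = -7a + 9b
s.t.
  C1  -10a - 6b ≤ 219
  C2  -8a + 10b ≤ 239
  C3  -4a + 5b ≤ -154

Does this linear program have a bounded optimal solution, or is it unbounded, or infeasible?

unbounded

From the feasible point (-171/74, -1208/37), moving in the direction (6, -10) keeps every constraint satisfied while Z decreases without bound.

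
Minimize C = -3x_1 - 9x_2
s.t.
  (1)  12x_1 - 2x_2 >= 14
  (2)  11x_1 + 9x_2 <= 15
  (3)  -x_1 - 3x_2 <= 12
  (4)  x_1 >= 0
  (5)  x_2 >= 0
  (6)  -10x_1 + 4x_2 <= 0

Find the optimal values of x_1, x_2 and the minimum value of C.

Corner points and C = -3x_1 - 9x_2:
  (6/5, 1/5) → C = -27/5
  (7/6, 0) → C = -7/2
  (15/11, 0) → C = -45/11

x_1 = 6/5, x_2 = 1/5, minimum C = -27/5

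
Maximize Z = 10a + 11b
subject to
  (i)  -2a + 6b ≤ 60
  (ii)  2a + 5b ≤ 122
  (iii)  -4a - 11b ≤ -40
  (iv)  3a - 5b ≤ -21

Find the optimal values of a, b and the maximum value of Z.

Feasible corners and Z = 10a + 11b:
  (216/11, 182/11) → Z = 4162/11
  (-210/23, 160/23) → Z = -340/23
  (101/5, 408/25) → Z = 9538/25
  (-31/53, 204/53) → Z = 1934/53

The optimum lies where 2a + 5b = 122 and 3a - 5b = -21.
Solving simultaneously gives a = 101/5, b = 408/25.

a = 101/5, b = 408/25, maximum Z = 9538/25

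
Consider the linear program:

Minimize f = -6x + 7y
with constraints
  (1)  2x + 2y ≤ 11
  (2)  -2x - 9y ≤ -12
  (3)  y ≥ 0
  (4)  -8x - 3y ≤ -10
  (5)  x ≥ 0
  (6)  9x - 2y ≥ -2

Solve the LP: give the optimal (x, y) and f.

Extreme points and f = -6x + 7y:
  (75/14, 1/7) → f = -218/7
  (9/11, 103/22) → f = 613/22
  (9/11, 38/33) → f = 104/33
  (14/43, 106/43) → f = 658/43

At the optimal vertex, 2x + 2y = 11 and -2x - 9y = -12.
Solving simultaneously gives x = 75/14, y = 1/7.

x = 75/14, y = 1/7, minimum f = -218/7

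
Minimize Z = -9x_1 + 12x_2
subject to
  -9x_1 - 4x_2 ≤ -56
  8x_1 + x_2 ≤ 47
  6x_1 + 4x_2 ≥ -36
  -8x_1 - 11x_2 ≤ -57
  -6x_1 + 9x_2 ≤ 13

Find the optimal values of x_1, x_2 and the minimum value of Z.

x_1 = 132/23, x_2 = 25/23, minimum Z = -888/23

Corner points and Z = -9x_1 + 12x_2:
  (132/23, 25/23) → Z = -888/23
  (452/105, 151/35) → Z = 456/35
  (205/39, 193/39) → Z = 157/13

The optimum lies where -9x_1 - 4x_2 = -56 and 8x_1 + x_2 = 47.
Solving simultaneously gives x_1 = 132/23, x_2 = 25/23.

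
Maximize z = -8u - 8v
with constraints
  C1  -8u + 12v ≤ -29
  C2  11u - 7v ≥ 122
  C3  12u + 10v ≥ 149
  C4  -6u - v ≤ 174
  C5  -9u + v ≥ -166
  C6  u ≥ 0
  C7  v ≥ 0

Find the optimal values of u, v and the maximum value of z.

Vertices and z = -8u - 8v:
  (1261/76, 657/76) → z = -3836/19
  (1963/100, 1067/100) → z = -1212/5
  (2263/194, 175/194) → z = -9752/97
  (149/12, 0) → z = -298/3
  (166/9, 0) → z = -1328/9

u = 149/12, v = 0, maximum z = -298/3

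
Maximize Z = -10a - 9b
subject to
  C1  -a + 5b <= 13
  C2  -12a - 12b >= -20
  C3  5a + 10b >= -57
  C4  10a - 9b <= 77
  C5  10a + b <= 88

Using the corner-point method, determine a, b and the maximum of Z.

a = -83/7, b = 8/35, maximum Z = 4078/35

Corner points and Z = -10a - 9b:
  (-7/9, 22/9) → Z = -128/9
  (-83/7, 8/35) → Z = 4078/35
  (92/19, -181/57) → Z = -377/19
  (257/145, -191/29) → Z = 1205/29

The binding constraints are -a + 5b = 13 and 5a + 10b = -57.
Solving simultaneously gives a = -83/7, b = 8/35.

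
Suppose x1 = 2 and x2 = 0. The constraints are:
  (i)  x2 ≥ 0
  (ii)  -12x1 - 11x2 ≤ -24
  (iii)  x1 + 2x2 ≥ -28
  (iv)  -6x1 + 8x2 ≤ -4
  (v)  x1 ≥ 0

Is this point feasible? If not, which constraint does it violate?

feasible

(i): 0 ≥ 0 ✓
(ii): -24 ≤ -24 ✓
(iii): 2 ≥ -28 ✓
(iv): -12 ≤ -4 ✓
(v): 2 ≥ 0 ✓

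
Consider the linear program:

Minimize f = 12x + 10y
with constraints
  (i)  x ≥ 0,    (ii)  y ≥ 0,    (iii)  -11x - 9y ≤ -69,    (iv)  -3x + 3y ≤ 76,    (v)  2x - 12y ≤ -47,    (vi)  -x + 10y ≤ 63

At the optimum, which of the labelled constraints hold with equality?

(iii) and (v)

Feasible corners and f = 12x + 10y:
  (27/10, 131/30) → f = 1141/15
  (123/119, 762/119) → f = 9096/119
  (143/4, 79/8) → f = 2111/4

The minimum is at (27/10, 131/30). Substituting into each constraint, equality holds for (iii) and (v); the remaining constraints have slack.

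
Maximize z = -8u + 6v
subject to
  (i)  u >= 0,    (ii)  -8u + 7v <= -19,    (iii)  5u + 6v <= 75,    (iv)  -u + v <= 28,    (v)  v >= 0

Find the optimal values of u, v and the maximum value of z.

The binding constraints are -8u + 7v = -19 and v = 0.
Solving simultaneously gives u = 19/8, v = 0.

u = 19/8, v = 0, maximum z = -19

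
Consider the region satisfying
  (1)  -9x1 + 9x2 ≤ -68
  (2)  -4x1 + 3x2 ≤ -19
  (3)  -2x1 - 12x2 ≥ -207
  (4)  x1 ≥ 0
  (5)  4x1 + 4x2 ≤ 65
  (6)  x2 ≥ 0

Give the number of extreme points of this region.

Intersecting each pair of boundary lines and keeping only the points that satisfy every inequality leaves:
  (857/72, 313/72)
  (68/9, 0)
  (65/4, 0)

3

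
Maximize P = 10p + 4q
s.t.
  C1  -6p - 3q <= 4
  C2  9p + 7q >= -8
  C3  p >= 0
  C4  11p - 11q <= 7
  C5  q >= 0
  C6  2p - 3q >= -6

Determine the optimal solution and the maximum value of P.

Vertices and P = 10p + 4q:
  (0, 0) → P = 0
  (0, 2) → P = 8
  (7/11, 0) → P = 70/11
  (87/11, 80/11) → P = 1190/11

At the optimal vertex, 11p - 11q = 7 and 2p - 3q = -6.
Solving simultaneously gives p = 87/11, q = 80/11.

p = 87/11, q = 80/11, maximum P = 1190/11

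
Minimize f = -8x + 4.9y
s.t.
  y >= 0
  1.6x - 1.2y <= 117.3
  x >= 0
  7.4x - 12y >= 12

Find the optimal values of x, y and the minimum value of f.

Corner points and f = -8x + 4.9y:
  (1173/16, 0) → f = -1173/2
  (60/37, 0) → f = -480/37
  (135, 329/4) → f = -27079/40

The binding constraints are 1.6x - 1.2y = 117.3 and 7.4x - 12y = 12.
Solving simultaneously gives x = 135, y = 329/4.

x = 135, y = 82.25, minimum f = -676.975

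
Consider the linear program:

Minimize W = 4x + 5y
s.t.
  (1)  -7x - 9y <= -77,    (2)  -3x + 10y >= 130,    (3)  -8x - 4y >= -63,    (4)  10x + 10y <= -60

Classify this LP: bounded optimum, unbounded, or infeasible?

From the feasible point (-131/2, 119/2), moving in the direction (-9, 7) keeps every constraint satisfied while W decreases without bound.

unbounded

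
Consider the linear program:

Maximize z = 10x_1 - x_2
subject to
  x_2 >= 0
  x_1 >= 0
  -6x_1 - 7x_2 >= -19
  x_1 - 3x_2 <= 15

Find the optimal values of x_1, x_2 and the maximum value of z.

x_1 = 19/6, x_2 = 0, maximum z = 95/3

Extreme points and z = 10x_1 - x_2:
  (0, 0) → z = 0
  (19/6, 0) → z = 95/3
  (0, 19/7) → z = -19/7

The optimum lies where x_2 = 0 and -6x_1 - 7x_2 = -19.
Solving simultaneously gives x_1 = 19/6, x_2 = 0.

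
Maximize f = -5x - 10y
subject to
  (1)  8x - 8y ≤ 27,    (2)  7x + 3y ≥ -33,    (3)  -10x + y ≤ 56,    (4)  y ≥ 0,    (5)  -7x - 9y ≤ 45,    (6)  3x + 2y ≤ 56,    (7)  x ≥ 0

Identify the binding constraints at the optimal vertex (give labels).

(4) and (7)

Extreme points and f = -5x - 10y:
  (27/8, 0) → f = -135/8
  (251/20, 367/40) → f = -309/2
  (0, 0) → f = 0
  (0, 28) → f = -280

The maximum is at (0, 0). Substituting into each constraint, equality holds for (4) and (7); the remaining constraints have slack.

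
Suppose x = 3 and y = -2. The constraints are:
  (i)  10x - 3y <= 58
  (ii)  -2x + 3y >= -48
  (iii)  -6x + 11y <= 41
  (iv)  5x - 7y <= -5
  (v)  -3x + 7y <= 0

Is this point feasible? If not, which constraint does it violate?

not feasible — violates (iv)

Constraint (iv): 5x - 7y = 29, which is not ≤ -5. All other constraints are satisfied.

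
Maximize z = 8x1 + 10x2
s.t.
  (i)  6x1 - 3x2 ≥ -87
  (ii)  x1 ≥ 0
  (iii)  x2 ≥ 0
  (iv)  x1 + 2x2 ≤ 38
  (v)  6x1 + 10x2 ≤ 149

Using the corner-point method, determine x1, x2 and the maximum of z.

x1 = 149/6, x2 = 0, maximum z = 596/3

Corner points and z = 8x1 + 10x2:
  (0, 0) → z = 0
  (0, 149/10) → z = 149
  (149/6, 0) → z = 596/3

The optimum lies where x2 = 0 and 6x1 + 10x2 = 149.
Solving simultaneously gives x1 = 149/6, x2 = 0.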